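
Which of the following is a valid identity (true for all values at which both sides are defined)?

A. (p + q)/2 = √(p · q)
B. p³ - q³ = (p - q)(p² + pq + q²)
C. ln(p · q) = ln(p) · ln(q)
A: fails at (1, 4) — LHS = 5/2, RHS = 2.
B: holds — e.g. at (6, 7), both sides equal -127.
C: fails at (5, 5) — LHS = ln(25) ≈ 3.219, RHS = ln(5)² ≈ 2.59.

Answer: B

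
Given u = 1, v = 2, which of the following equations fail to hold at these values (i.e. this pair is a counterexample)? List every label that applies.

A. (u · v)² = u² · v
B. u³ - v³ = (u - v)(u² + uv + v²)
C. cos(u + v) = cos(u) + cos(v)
A, C

Evaluating each claim at the given values:
A. LHS = 4, RHS = 2 → fails here (LHS ≠ RHS)
B. LHS = -7, RHS = -7 → holds here (LHS = RHS)
C. LHS = cos(3) ≈ -0.99, RHS = cos(2) + cos(1) ≈ 0.1242 → fails here (LHS ≠ RHS)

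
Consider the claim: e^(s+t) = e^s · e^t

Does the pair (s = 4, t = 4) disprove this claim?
No

Substituting s = 4, t = 4:
LHS = e^(4+4) = e^8 ≈ 2981
RHS = e^4 · e^4 = e^8 ≈ 2981

The sides agree, so this pair does not disprove the claim.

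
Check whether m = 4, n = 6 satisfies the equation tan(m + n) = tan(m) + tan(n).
Substituting m = 4, n = 6:

LHS = tan(4 + 6) = tan(10) ≈ 0.6484
RHS = tan(4) + tan(6) ≈ 0.8668

LHS ≠ RHS, so the equation does not hold at this point.

Answer: Fails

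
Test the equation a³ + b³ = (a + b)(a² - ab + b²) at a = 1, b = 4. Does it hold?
Substituting a = 1, b = 4:

LHS = 1³ + 4³ = 65
RHS = (1 + 4)(1² - 1·4 + 4²) = 65

LHS = RHS, so the equation holds at this point.

Answer: Holds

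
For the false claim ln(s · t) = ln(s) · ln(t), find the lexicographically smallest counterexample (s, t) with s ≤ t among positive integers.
(s, t) = (1, 2)

At (1, 1): both sides equal 0, so it holds there.

Substituting (1, 2) into the claim:
LHS = ln(1 · 2) = ln(2) ≈ 0.6931
RHS = ln(1) · ln(2) = 0

Since LHS ≠ RHS, this pair disproves the claim, and no lexicographically smaller pair (s ≤ t, positive integers) does.

For instance (2, 3) is also a counterexample (LHS = ln(6) ≈ 1.792, RHS = ln(2)·ln(3) ≈ 0.7615), but it's lexicographically larger.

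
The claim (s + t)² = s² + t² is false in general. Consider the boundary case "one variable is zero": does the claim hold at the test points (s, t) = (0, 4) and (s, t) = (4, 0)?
Yes, holds at both test points

At (0, 4): LHS = 16, RHS = 16 → equal
At (4, 0): LHS = 16, RHS = 16 → equal

So the claim does hold at both of these boundary points, even though it is not an identity.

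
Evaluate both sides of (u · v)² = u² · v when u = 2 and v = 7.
LHS = (2 · 7)² = 196
RHS = 2² · 7 = 28

LHS ≠ RHS, so the equation does not hold here.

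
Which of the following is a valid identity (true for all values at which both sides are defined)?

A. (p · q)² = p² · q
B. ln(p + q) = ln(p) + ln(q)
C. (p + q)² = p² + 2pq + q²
A: fails at (1, 5) — LHS = 25, RHS = 5.
B: fails at (4, 6) — LHS = ln(10) ≈ 2.303, RHS = ln(4) + ln(6) ≈ 3.178.
C: holds — e.g. at (5, 8), both sides equal 169.

Answer: C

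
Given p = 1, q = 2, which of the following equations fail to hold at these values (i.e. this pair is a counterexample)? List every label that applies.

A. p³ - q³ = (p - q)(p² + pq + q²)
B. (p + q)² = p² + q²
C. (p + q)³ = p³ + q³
B, C

Evaluating each claim at the given values:
A. LHS = -7, RHS = -7 → holds here (LHS = RHS)
B. LHS = 9, RHS = 5 → fails here (LHS ≠ RHS)
C. LHS = 27, RHS = 9 → fails here (LHS ≠ RHS)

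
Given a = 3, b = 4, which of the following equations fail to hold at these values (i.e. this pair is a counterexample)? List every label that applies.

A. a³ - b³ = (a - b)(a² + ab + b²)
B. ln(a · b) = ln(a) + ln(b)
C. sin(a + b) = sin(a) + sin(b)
C

Evaluating each claim at the given values:
A. LHS = -37, RHS = -37 → holds here (LHS = RHS)
B. LHS = ln(12) ≈ 2.485, RHS = ln(3) + ln(4) ≈ 2.485 → holds here (LHS = RHS)
C. LHS = sin(7) ≈ 0.657, RHS = sin(4) + sin(3) ≈ -0.6157 → fails here (LHS ≠ RHS)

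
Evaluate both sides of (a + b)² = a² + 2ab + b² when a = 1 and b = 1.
LHS = (1 + 1)² = 4
RHS = 1² + 2·1·1 + 1² = 4

LHS = RHS: the two sides agree.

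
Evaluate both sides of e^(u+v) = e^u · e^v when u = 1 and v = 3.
LHS = e^(1+3) = e^4 ≈ 54.6
RHS = e^1 · e^3 = e^4 ≈ 54.6

LHS = RHS: the two sides agree.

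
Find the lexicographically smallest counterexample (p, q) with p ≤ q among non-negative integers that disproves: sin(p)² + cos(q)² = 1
(p, q) = (0, 1)

Substituting (0, 1) into the claim:
LHS = sin(0)² + cos(1)² = cos(1)² ≈ 0.2919
RHS = 1

Since LHS ≠ RHS, this pair disproves the claim, and no lexicographically smaller pair (p ≤ q, non-negative integers) does.

For instance (3, 4) is also a counterexample (LHS = sin(3)² + cos(4)² ≈ 0.4472, RHS = 1), but it's lexicographically larger.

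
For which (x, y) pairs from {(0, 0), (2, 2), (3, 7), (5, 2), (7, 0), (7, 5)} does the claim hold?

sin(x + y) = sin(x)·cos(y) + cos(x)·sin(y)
Testing each pair:
(0, 0): LHS = 0, RHS = 0 → holds
(2, 2): LHS = sin(4) ≈ -0.7568, RHS = 2·sin(2)·cos(2) ≈ -0.7568 → holds
(3, 7): LHS = sin(10) ≈ -0.544, RHS = sin(7)·cos(3) + sin(3)·cos(7) ≈ -0.544 → holds
(5, 2): LHS = sin(7) ≈ 0.657, RHS = sin(2)·cos(5) + sin(5)·cos(2) ≈ 0.657 → holds
(7, 0): LHS = sin(7) ≈ 0.657, RHS = sin(7) ≈ 0.657 → holds
(7, 5): LHS = sin(12) ≈ -0.5366, RHS = sin(5)·cos(7) + sin(7)·cos(5) ≈ -0.5366 → holds

Every pair satisfies the claim.

Answer: All pairs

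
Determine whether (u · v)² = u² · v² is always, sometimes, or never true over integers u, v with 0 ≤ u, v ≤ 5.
Always true

The identity holds for every pair in the range. For instance at (u, v) = (0, 1): both sides equal 0.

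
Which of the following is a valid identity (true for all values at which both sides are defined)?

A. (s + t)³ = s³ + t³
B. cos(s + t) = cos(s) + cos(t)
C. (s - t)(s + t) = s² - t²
A: fails at (5, 5) — LHS = 1000, RHS = 250.
B: fails at (1, 2) — LHS = cos(3) ≈ -0.99, RHS = cos(2) + cos(1) ≈ 0.1242.
C: holds — e.g. at (2, 5), both sides equal -21.

Answer: C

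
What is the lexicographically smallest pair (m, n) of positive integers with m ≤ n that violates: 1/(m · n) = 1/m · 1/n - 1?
(m, n) = (1, 1)

Substituting (1, 1) into the claim:
LHS = 1/(1 · 1) = 1
RHS = 1/1 · 1/1 - 1 = 0

Since LHS ≠ RHS, this pair disproves the claim, and no lexicographically smaller pair (m ≤ n, positive integers) does.

For instance (4, 7) is also a counterexample (LHS = 1/28, RHS = -27/28), but it's lexicographically larger.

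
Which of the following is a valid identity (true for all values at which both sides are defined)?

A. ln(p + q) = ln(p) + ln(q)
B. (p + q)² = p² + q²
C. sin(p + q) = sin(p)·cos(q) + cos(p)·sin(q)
A: fails at (4, 5) — LHS = ln(9) ≈ 2.197, RHS = ln(4) + ln(5) ≈ 2.996.
B: fails at (5, 5) — LHS = 100, RHS = 50.
C: holds — e.g. at (2, 7), both sides equal sin(9) ≈ 0.4121.

Answer: C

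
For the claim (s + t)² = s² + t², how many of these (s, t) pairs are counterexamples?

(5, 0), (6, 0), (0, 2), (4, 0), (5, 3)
Testing each pair:
(5, 0): LHS = 25, RHS = 25 → satisfies claim
(6, 0): LHS = 36, RHS = 36 → satisfies claim
(0, 2): LHS = 4, RHS = 4 → satisfies claim
(4, 0): LHS = 16, RHS = 16 → satisfies claim
(5, 3): LHS = 64, RHS = 34 → counterexample

That makes 1 counterexample.

Answer: 1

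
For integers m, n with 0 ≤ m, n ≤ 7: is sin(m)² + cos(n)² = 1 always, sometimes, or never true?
Sometimes true

It holds at (m, n) = (2, 2) (both sides equal 1), but fails at (m, n) = (3, 5) (LHS = sin(3)² + cos(5)² ≈ 0.1004, RHS = 1).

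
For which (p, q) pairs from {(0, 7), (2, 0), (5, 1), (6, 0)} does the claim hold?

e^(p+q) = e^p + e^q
Testing each pair:
(0, 7): LHS = e^7 ≈ 1097, RHS = 1 + e^7 ≈ 1098 → fails
(2, 0): LHS = e^2 ≈ 7.389, RHS = 1 + e^2 ≈ 8.389 → fails
(5, 1): LHS = e^6 ≈ 403.4, RHS = e + e^5 ≈ 151.1 → fails
(6, 0): LHS = e^6 ≈ 403.4, RHS = 1 + e^6 ≈ 404.4 → fails

No pair satisfies the claim.

Answer: None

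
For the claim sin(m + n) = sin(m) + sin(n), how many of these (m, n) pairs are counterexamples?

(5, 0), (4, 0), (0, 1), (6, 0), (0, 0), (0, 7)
0

Testing each pair:
(5, 0): LHS = sin(5) ≈ -0.9589, RHS = sin(5) ≈ -0.9589 → satisfies claim
(4, 0): LHS = sin(4) ≈ -0.7568, RHS = sin(4) ≈ -0.7568 → satisfies claim
(0, 1): LHS = sin(1) ≈ 0.8415, RHS = sin(1) ≈ 0.8415 → satisfies claim
(6, 0): LHS = sin(6) ≈ -0.2794, RHS = sin(6) ≈ -0.2794 → satisfies claim
(0, 0): LHS = 0, RHS = 0 → satisfies claim
(0, 7): LHS = sin(7) ≈ 0.657, RHS = sin(7) ≈ 0.657 → satisfies claim

That makes 0 counterexamples.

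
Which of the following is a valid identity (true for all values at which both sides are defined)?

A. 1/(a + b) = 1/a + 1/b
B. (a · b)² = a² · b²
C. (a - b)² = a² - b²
B

A: fails at (3, 7) — LHS = 1/10, RHS = 10/21.
B: holds — e.g. at (1, 1), both sides equal 1.
C: fails at (0, 1) — LHS = 1, RHS = -1.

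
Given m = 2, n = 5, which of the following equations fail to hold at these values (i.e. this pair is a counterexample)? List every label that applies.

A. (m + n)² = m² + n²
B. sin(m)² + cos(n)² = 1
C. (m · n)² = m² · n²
Evaluating each claim at the given values:
A. LHS = 49, RHS = 29 → fails here (LHS ≠ RHS)
B. LHS = cos(5)² + sin(2)² ≈ 0.9073, RHS = 1 → fails here (LHS ≠ RHS)
C. LHS = 100, RHS = 100 → holds here (LHS = RHS)

Answer: A, B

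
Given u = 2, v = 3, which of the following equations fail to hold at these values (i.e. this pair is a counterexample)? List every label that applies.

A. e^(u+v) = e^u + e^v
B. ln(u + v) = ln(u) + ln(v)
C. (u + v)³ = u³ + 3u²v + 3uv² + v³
A, B

Evaluating each claim at the given values:
A. LHS = e^5 ≈ 148.4, RHS = e^2 + e^3 ≈ 27.47 → fails here (LHS ≠ RHS)
B. LHS = ln(5) ≈ 1.609, RHS = ln(2) + ln(3) ≈ 1.792 → fails here (LHS ≠ RHS)
C. LHS = 125, RHS = 125 → holds here (LHS = RHS)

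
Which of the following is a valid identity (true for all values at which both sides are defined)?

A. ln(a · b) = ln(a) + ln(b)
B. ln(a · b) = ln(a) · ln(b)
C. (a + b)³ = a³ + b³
A

A: holds — e.g. at (3, 3), both sides equal ln(9) ≈ 2.197.
B: fails at (6, 7) — LHS = ln(42) ≈ 3.738, RHS = ln(6)·ln(7) ≈ 3.487.
C: fails at (5, 8) — LHS = 2197, RHS = 637.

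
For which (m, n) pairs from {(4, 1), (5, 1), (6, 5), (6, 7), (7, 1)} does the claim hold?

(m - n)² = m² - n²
Testing each pair:
(4, 1): LHS = 9, RHS = 15 → fails
(5, 1): LHS = 16, RHS = 24 → fails
(6, 5): LHS = 1, RHS = 11 → fails
(6, 7): LHS = 1, RHS = -13 → fails
(7, 1): LHS = 36, RHS = 48 → fails

No pair satisfies the claim.

Answer: None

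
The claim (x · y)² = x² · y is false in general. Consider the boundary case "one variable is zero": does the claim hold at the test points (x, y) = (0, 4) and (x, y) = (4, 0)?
Yes, holds at both test points

At (0, 4): LHS = 0, RHS = 0 → equal
At (4, 0): LHS = 0, RHS = 0 → equal

So the claim does hold at both of these boundary points, even though it is not an identity.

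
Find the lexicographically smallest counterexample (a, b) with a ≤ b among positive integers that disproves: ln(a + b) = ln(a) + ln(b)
(a, b) = (1, 1)

Substituting (1, 1) into the claim:
LHS = ln(1 + 1) = ln(2) ≈ 0.6931
RHS = ln(1) + ln(1) = 0

Since LHS ≠ RHS, this pair disproves the claim, and no lexicographically smaller pair (a ≤ b, positive integers) does.

For instance (1, 6) is also a counterexample (LHS = ln(7) ≈ 1.946, RHS = ln(6) ≈ 1.792), but it's lexicographically larger.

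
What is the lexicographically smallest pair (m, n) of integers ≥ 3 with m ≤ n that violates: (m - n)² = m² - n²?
(m, n) = (3, 4)

At (3, 3): both sides equal 0, so it holds there.

Substituting (3, 4) into the claim:
LHS = (3 - 4)² = 1
RHS = 3² - 4² = -7

Since LHS ≠ RHS, this pair disproves the claim, and no lexicographically smaller pair (m ≤ n, integers ≥ 3) does.

For instance (3, 10) is also a counterexample (LHS = 49, RHS = -91), but it's lexicographically larger.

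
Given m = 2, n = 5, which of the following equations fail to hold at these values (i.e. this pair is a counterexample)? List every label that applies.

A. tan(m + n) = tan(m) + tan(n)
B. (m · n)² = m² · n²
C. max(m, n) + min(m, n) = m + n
Evaluating each claim at the given values:
A. LHS = tan(7) ≈ 0.8714, RHS = tan(5) + tan(2) ≈ -5.566 → fails here (LHS ≠ RHS)
B. LHS = 100, RHS = 100 → holds here (LHS = RHS)
C. LHS = 7, RHS = 7 → holds here (LHS = RHS)

Answer: A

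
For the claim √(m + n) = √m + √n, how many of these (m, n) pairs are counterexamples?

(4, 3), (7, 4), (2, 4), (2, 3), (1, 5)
5

Testing each pair:
(4, 3): LHS = √(7) ≈ 2.646, RHS = √(3) + 2 ≈ 3.732 → counterexample
(7, 4): LHS = √(11) ≈ 3.317, RHS = 2 + √(7) ≈ 4.646 → counterexample
(2, 4): LHS = √(6) ≈ 2.449, RHS = √(2) + 2 ≈ 3.414 → counterexample
(2, 3): LHS = √(5) ≈ 2.236, RHS = √(2) + √(3) ≈ 3.146 → counterexample
(1, 5): LHS = √(6) ≈ 2.449, RHS = 1 + √(5) ≈ 3.236 → counterexample

That makes 5 counterexamples.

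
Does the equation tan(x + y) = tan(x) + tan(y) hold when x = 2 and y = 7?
Fails

Substituting x = 2, y = 7:

LHS = tan(2 + 7) = tan(9) ≈ -0.4523
RHS = tan(2) + tan(7) ≈ -1.314

LHS ≠ RHS, so the equation does not hold at this point.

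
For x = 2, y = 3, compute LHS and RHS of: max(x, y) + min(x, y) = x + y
LHS = max(2, 3) + min(2, 3) = 5
RHS = 2 + 3 = 5

LHS = RHS: the two sides agree.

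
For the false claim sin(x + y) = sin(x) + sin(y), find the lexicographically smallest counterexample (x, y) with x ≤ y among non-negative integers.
At (0, 0): both sides equal 0, so it holds there.
At (0, 3): both sides equal sin(3) ≈ 0.1411, so it holds there.

Substituting (1, 1) into the claim:
LHS = sin(1 + 1) = sin(2) ≈ 0.9093
RHS = sin(1) + sin(1) = 2·sin(1) ≈ 1.683

Since LHS ≠ RHS, this pair disproves the claim, and no lexicographically smaller pair (x ≤ y, non-negative integers) does.

For instance (6, 6) is also a counterexample (LHS = sin(12) ≈ -0.5366, RHS = 2·sin(6) ≈ -0.5588), but it's lexicographically larger.

Answer: (x, y) = (1, 1)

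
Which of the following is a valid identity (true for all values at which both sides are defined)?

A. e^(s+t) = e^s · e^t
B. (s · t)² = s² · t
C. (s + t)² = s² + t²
A

A: holds — e.g. at (2, 2), both sides equal e^4 ≈ 54.6.
B: fails at (1, 2) — LHS = 4, RHS = 2.
C: fails at (3, 3) — LHS = 36, RHS = 18.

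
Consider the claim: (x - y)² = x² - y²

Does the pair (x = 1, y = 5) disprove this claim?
Yes

Substituting x = 1, y = 5:
LHS = (1 - 5)² = 16
RHS = 1² - 5² = -24

Since LHS ≠ RHS, this pair disproves the claim.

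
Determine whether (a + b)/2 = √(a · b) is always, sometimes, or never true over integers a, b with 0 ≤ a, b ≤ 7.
It holds at (a, b) = (4, 4) (both sides equal 4), but fails at (a, b) = (3, 1) (LHS = 2, RHS = √(3) ≈ 1.732).

Answer: Sometimes true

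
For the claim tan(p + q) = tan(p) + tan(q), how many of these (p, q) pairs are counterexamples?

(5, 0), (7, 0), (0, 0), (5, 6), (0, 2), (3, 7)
2

Testing each pair:
(5, 0): LHS = tan(5) ≈ -3.381, RHS = tan(5) ≈ -3.381 → satisfies claim
(7, 0): LHS = tan(7) ≈ 0.8714, RHS = tan(7) ≈ 0.8714 → satisfies claim
(0, 0): LHS = 0, RHS = 0 → satisfies claim
(5, 6): LHS = tan(11) ≈ -226, RHS = tan(5) + tan(6) ≈ -3.672 → counterexample
(0, 2): LHS = tan(2) ≈ -2.185, RHS = tan(2) ≈ -2.185 → satisfies claim
(3, 7): LHS = tan(10) ≈ 0.6484, RHS = tan(3) + tan(7) ≈ 0.7289 → counterexample

That makes 2 counterexamples.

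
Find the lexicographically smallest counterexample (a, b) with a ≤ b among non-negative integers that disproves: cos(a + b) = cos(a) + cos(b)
(a, b) = (0, 0)

Substituting (0, 0) into the claim:
LHS = cos(0 + 0) = 1
RHS = cos(0) + cos(0) = 2

Since LHS ≠ RHS, this pair disproves the claim, and no lexicographically smaller pair (a ≤ b, non-negative integers) does.

For instance (2, 3) is also a counterexample (LHS = cos(5) ≈ 0.2837, RHS = cos(3) + cos(2) ≈ -1.406), but it's lexicographically larger.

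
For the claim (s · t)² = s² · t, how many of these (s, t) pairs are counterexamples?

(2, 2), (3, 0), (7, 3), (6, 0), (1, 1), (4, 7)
3

Testing each pair:
(2, 2): LHS = 16, RHS = 8 → counterexample
(3, 0): LHS = 0, RHS = 0 → satisfies claim
(7, 3): LHS = 441, RHS = 147 → counterexample
(6, 0): LHS = 0, RHS = 0 → satisfies claim
(1, 1): LHS = 1, RHS = 1 → satisfies claim
(4, 7): LHS = 784, RHS = 112 → counterexample

That makes 3 counterexamples.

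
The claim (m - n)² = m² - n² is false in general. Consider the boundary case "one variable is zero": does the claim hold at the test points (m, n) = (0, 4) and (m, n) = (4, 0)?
Only at (4, 0)

At (0, 4): LHS = 16 ≠ RHS = -16
At (4, 0): LHS = 16, RHS = 16 → equal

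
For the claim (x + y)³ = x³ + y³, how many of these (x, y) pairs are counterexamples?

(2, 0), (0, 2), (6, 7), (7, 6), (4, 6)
3

Testing each pair:
(2, 0): LHS = 8, RHS = 8 → satisfies claim
(0, 2): LHS = 8, RHS = 8 → satisfies claim
(6, 7): LHS = 2197, RHS = 559 → counterexample
(7, 6): LHS = 2197, RHS = 559 → counterexample
(4, 6): LHS = 1000, RHS = 280 → counterexample

That makes 3 counterexamples.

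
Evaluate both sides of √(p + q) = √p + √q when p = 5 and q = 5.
LHS = √(5 + 5) = √(10) ≈ 3.162
RHS = √5 + √5 = 2·√(5) ≈ 4.472

LHS ≠ RHS (they differ by about 1.31), so the equation does not hold here.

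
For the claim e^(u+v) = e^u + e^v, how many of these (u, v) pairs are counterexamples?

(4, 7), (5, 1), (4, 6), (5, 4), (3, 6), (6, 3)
Testing each pair:
(4, 7): LHS = e^11 ≈ 59874.1, RHS = e^4 + e^7 ≈ 1151 → counterexample
(5, 1): LHS = e^6 ≈ 403.4, RHS = e + e^5 ≈ 151.1 → counterexample
(4, 6): LHS = e^10 ≈ 22026.5, RHS = e^4 + e^6 ≈ 458 → counterexample
(5, 4): LHS = e^9 ≈ 8103, RHS = e^4 + e^5 ≈ 203 → counterexample
(3, 6): LHS = e^9 ≈ 8103, RHS = e^3 + e^6 ≈ 423.5 → counterexample
(6, 3): LHS = e^9 ≈ 8103, RHS = e^3 + e^6 ≈ 423.5 → counterexample

That makes 6 counterexamples.

Answer: 6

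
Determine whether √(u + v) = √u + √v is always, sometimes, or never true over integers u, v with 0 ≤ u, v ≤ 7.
It holds at (u, v) = (1, 0) (both sides equal 1), but fails at (u, v) = (7, 7) (LHS = √(14) ≈ 3.742, RHS = 2·√(7) ≈ 5.292).

Answer: Sometimes true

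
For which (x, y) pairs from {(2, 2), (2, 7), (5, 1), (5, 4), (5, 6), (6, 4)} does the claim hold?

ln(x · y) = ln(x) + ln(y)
Testing each pair:
(2, 2): LHS = ln(4) ≈ 1.386, RHS = 2·ln(2) ≈ 1.386 → holds
(2, 7): LHS = ln(14) ≈ 2.639, RHS = ln(2) + ln(7) ≈ 2.639 → holds
(5, 1): LHS = ln(5) ≈ 1.609, RHS = ln(5) ≈ 1.609 → holds
(5, 4): LHS = ln(20) ≈ 2.996, RHS = ln(4) + ln(5) ≈ 2.996 → holds
(5, 6): LHS = ln(30) ≈ 3.401, RHS = ln(5) + ln(6) ≈ 3.401 → holds
(6, 4): LHS = ln(24) ≈ 3.178, RHS = ln(4) + ln(6) ≈ 3.178 → holds

Every pair satisfies the claim.

Answer: All pairs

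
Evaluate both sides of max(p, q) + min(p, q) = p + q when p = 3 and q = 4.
LHS = max(3, 4) + min(3, 4) = 7
RHS = 3 + 4 = 7

LHS = RHS: the two sides agree.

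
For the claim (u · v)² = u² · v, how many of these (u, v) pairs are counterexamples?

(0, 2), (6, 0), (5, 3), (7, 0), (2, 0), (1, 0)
1

Testing each pair:
(0, 2): LHS = 0, RHS = 0 → satisfies claim
(6, 0): LHS = 0, RHS = 0 → satisfies claim
(5, 3): LHS = 225, RHS = 75 → counterexample
(7, 0): LHS = 0, RHS = 0 → satisfies claim
(2, 0): LHS = 0, RHS = 0 → satisfies claim
(1, 0): LHS = 0, RHS = 0 → satisfies claim

That makes 1 counterexample.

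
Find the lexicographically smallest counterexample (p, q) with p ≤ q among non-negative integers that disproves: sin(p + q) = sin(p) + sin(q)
Substituting (1, 1) into the claim:
LHS = sin(1 + 1) = sin(2) ≈ 0.9093
RHS = sin(1) + sin(1) = 2·sin(1) ≈ 1.683

Since LHS ≠ RHS, this pair disproves the claim, and no lexicographically smaller pair (p ≤ q, non-negative integers) does.

For instance (3, 7) is also a counterexample (LHS = sin(10) ≈ -0.544, RHS = sin(3) + sin(7) ≈ 0.7981), but it's lexicographically larger.

Answer: (p, q) = (1, 1)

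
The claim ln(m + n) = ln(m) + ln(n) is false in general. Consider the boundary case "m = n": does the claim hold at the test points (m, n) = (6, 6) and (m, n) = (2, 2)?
Only at (2, 2)

At (6, 6): LHS = ln(12) ≈ 2.485 ≠ RHS = 2·ln(6) ≈ 3.584
At (2, 2): LHS = ln(4) ≈ 1.386, RHS = 2·ln(2) ≈ 1.386 → equal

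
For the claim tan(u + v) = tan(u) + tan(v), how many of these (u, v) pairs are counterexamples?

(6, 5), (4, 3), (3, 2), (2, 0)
Testing each pair:
(6, 5): LHS = tan(11) ≈ -226, RHS = tan(5) + tan(6) ≈ -3.672 → counterexample
(4, 3): LHS = tan(7) ≈ 0.8714, RHS = tan(3) + tan(4) ≈ 1.015 → counterexample
(3, 2): LHS = tan(5) ≈ -3.381, RHS = tan(2) + tan(3) ≈ -2.328 → counterexample
(2, 0): LHS = tan(2) ≈ -2.185, RHS = tan(2) ≈ -2.185 → satisfies claim

That makes 3 counterexamples.

Answer: 3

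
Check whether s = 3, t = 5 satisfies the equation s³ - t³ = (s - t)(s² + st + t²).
Substituting s = 3, t = 5:

LHS = 3³ - 5³ = -98
RHS = (3 - 5)(3² + 3·5 + 5²) = -98

LHS = RHS, so the equation holds at this point.

Answer: Holds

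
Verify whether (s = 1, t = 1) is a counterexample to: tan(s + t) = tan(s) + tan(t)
Substituting s = 1, t = 1:
LHS = tan(1 + 1) = tan(2) ≈ -2.185
RHS = tan(1) + tan(1) = 2·tan(1) ≈ 3.115

Since LHS ≠ RHS, this pair disproves the claim.

Answer: Yes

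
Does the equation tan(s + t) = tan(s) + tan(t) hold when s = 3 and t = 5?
Fails

Substituting s = 3, t = 5:

LHS = tan(3 + 5) = tan(8) ≈ -6.8
RHS = tan(3) + tan(5) ≈ -3.523

LHS ≠ RHS, so the equation does not hold at this point.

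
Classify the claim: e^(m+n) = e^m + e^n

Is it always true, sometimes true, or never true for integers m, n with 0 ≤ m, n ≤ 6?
The claim fails for every pair in the range. For instance at (m, n) = (3, 3): LHS = e^6 ≈ 403.4, RHS = 2·e^3 ≈ 40.17.

Answer: Never true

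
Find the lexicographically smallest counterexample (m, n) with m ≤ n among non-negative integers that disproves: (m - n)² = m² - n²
Substituting (0, 1) into the claim:
LHS = (0 - 1)² = 1
RHS = 0² - 1² = -1

Since LHS ≠ RHS, this pair disproves the claim, and no lexicographically smaller pair (m ≤ n, non-negative integers) does.

For instance (2, 3) is also a counterexample (LHS = 1, RHS = -5), but it's lexicographically larger.

Answer: (m, n) = (0, 1)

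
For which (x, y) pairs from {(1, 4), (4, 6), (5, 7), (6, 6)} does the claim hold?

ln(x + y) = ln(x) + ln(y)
None

Testing each pair:
(1, 4): LHS = ln(5) ≈ 1.609, RHS = ln(4) ≈ 1.386 → fails
(4, 6): LHS = ln(10) ≈ 2.303, RHS = ln(4) + ln(6) ≈ 3.178 → fails
(5, 7): LHS = ln(12) ≈ 2.485, RHS = ln(5) + ln(7) ≈ 3.555 → fails
(6, 6): LHS = ln(12) ≈ 2.485, RHS = 2·ln(6) ≈ 3.584 → fails

No pair satisfies the claim.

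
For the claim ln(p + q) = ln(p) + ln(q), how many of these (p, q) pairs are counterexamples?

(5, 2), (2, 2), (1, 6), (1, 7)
Testing each pair:
(5, 2): LHS = ln(7) ≈ 1.946, RHS = ln(2) + ln(5) ≈ 2.303 → counterexample
(2, 2): LHS = ln(4) ≈ 1.386, RHS = 2·ln(2) ≈ 1.386 → satisfies claim
(1, 6): LHS = ln(7) ≈ 1.946, RHS = ln(6) ≈ 1.792 → counterexample
(1, 7): LHS = ln(8) ≈ 2.079, RHS = ln(7) ≈ 1.946 → counterexample

That makes 3 counterexamples.

Answer: 3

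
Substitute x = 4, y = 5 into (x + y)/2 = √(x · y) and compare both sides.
LHS = (4 + 5)/2 = 9/2
RHS = √(4 · 5) = 2·√(5) ≈ 4.472

LHS ≠ RHS (they differ by about 0.02786), so the equation does not hold here.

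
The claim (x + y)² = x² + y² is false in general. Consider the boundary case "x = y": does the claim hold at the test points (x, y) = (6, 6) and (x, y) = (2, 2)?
At (6, 6): LHS = 144 ≠ RHS = 72
At (2, 2): LHS = 16 ≠ RHS = 8

Answer: No, fails at both test points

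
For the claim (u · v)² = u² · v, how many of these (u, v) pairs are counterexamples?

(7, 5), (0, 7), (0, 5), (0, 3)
1

Testing each pair:
(7, 5): LHS = 1225, RHS = 245 → counterexample
(0, 7): LHS = 0, RHS = 0 → satisfies claim
(0, 5): LHS = 0, RHS = 0 → satisfies claim
(0, 3): LHS = 0, RHS = 0 → satisfies claim

That makes 1 counterexample.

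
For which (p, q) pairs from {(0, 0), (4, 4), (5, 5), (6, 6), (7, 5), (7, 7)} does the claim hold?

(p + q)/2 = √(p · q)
(0, 0), (4, 4), (5, 5), (6, 6), (7, 7)

Testing each pair:
(0, 0): LHS = 0, RHS = 0 → holds
(4, 4): LHS = 4, RHS = 4 → holds
(5, 5): LHS = 5, RHS = 5 → holds
(6, 6): LHS = 6, RHS = 6 → holds
(7, 5): LHS = 6, RHS = √(35) ≈ 5.916 → fails
(7, 7): LHS = 7, RHS = 7 → holds

5 of 6 pairs satisfy the claim.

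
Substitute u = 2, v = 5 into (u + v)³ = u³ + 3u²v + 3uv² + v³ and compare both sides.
LHS = (2 + 5)³ = 343
RHS = 2³ + 3·2²·5 + 3·2·5² + 5³ = 343

LHS = RHS: the two sides agree.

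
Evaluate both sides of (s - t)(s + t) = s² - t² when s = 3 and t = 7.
LHS = (3 - 7)(3 + 7) = -40
RHS = 3² - 7² = -40

LHS = RHS: the two sides agree.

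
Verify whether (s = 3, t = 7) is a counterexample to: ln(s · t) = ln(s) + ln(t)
Substituting s = 3, t = 7:
LHS = ln(3 · 7) = ln(21) ≈ 3.045
RHS = ln(3) + ln(7) ≈ 3.045

The sides agree, so this pair does not disprove the claim.

Answer: No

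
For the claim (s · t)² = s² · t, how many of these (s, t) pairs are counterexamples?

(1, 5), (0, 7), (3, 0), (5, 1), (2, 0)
Testing each pair:
(1, 5): LHS = 25, RHS = 5 → counterexample
(0, 7): LHS = 0, RHS = 0 → satisfies claim
(3, 0): LHS = 0, RHS = 0 → satisfies claim
(5, 1): LHS = 25, RHS = 25 → satisfies claim
(2, 0): LHS = 0, RHS = 0 → satisfies claim

That makes 1 counterexample.

Answer: 1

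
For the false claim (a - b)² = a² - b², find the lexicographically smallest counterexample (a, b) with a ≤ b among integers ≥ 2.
Substituting (2, 3) into the claim:
LHS = (2 - 3)² = 1
RHS = 2² - 3² = -5

Since LHS ≠ RHS, this pair disproves the claim, and no lexicographically smaller pair (a ≤ b, integers ≥ 2) does.

For instance (3, 8) is also a counterexample (LHS = 25, RHS = -55), but it's lexicographically larger.

Answer: (a, b) = (2, 3)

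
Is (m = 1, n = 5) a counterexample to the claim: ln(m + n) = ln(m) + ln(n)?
Yes

Substituting m = 1, n = 5:
LHS = ln(1 + 5) = ln(6) ≈ 1.792
RHS = ln(1) + ln(5) = ln(5) ≈ 1.609

Since LHS ≠ RHS, this pair disproves the claim.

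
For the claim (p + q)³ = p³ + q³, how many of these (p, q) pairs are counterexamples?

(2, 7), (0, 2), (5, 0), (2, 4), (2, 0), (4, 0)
2

Testing each pair:
(2, 7): LHS = 729, RHS = 351 → counterexample
(0, 2): LHS = 8, RHS = 8 → satisfies claim
(5, 0): LHS = 125, RHS = 125 → satisfies claim
(2, 4): LHS = 216, RHS = 72 → counterexample
(2, 0): LHS = 8, RHS = 8 → satisfies claim
(4, 0): LHS = 64, RHS = 64 → satisfies claim

That makes 2 counterexamples.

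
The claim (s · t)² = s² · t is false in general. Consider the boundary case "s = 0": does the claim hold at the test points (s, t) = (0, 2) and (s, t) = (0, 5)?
Yes, holds at both test points

At (0, 2): LHS = 0, RHS = 0 → equal
At (0, 5): LHS = 0, RHS = 0 → equal

So the claim does hold at both of these boundary points, even though it is not an identity.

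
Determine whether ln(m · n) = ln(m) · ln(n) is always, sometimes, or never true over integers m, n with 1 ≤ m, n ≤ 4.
It holds at (m, n) = (1, 1) (both sides equal 0), but fails at (m, n) = (2, 3) (LHS = ln(6) ≈ 1.792, RHS = ln(2)·ln(3) ≈ 0.7615).

Answer: Sometimes true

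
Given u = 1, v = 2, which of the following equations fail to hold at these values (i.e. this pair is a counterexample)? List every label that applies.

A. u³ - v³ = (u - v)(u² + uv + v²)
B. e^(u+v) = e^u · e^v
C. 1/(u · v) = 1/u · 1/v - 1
C

Evaluating each claim at the given values:
A. LHS = -7, RHS = -7 → holds here (LHS = RHS)
B. LHS = e^3 ≈ 20.09, RHS = e^3 ≈ 20.09 → holds here (LHS = RHS)
C. LHS = 1/2, RHS = -1/2 → fails here (LHS ≠ RHS)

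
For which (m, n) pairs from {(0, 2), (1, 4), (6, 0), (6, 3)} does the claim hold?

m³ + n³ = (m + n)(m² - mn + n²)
All pairs

Testing each pair:
(0, 2): LHS = 8, RHS = 8 → holds
(1, 4): LHS = 65, RHS = 65 → holds
(6, 0): LHS = 216, RHS = 216 → holds
(6, 3): LHS = 243, RHS = 243 → holds

Every pair satisfies the claim.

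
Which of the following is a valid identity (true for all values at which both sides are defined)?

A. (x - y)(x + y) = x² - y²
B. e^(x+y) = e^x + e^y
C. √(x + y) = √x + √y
A: holds — e.g. at (1, 3), both sides equal -8.
B: fails at (2, 2) — LHS = e^4 ≈ 54.6, RHS = 2·e^2 ≈ 14.78.
C: fails at (4, 5) — LHS = 3, RHS = 2 + √(5) ≈ 4.236.

Answer: A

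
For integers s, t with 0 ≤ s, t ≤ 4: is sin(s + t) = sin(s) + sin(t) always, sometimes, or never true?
It holds at (s, t) = (0, 0) (both sides equal 0), but fails at (s, t) = (1, 2) (LHS = sin(3) ≈ 0.1411, RHS = sin(1) + sin(2) ≈ 1.751).

Answer: Sometimes true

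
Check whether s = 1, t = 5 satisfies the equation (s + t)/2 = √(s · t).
Fails

Substituting s = 1, t = 5:

LHS = (1 + 5)/2 = 3
RHS = √(1 · 5) = √(5) ≈ 2.236

LHS ≠ RHS, so the equation does not hold at this point.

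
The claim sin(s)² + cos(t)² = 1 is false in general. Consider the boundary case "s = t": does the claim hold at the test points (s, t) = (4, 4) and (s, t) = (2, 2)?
Yes, holds at both test points

At (4, 4): LHS = cos(4)² + sin(4)² = 1, RHS = 1 → equal
At (2, 2): LHS = cos(2)² + sin(2)² = 1, RHS = 1 → equal

So the claim does hold at both of these boundary points, even though it is not an identity.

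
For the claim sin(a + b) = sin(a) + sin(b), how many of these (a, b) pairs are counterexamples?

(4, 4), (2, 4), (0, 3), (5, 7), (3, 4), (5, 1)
Testing each pair:
(4, 4): LHS = sin(8) ≈ 0.9894, RHS = 2·sin(4) ≈ -1.514 → counterexample
(2, 4): LHS = sin(6) ≈ -0.2794, RHS = sin(4) + sin(2) ≈ 0.1525 → counterexample
(0, 3): LHS = sin(3) ≈ 0.1411, RHS = sin(3) ≈ 0.1411 → satisfies claim
(5, 7): LHS = sin(12) ≈ -0.5366, RHS = sin(5) + sin(7) ≈ -0.3019 → counterexample
(3, 4): LHS = sin(7) ≈ 0.657, RHS = sin(4) + sin(3) ≈ -0.6157 → counterexample
(5, 1): LHS = sin(6) ≈ -0.2794, RHS = sin(5) + sin(1) ≈ -0.1175 → counterexample

That makes 5 counterexamples.

Answer: 5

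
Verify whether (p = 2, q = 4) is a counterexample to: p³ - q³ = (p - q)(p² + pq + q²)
Substituting p = 2, q = 4:
LHS = 2³ - 4³ = -56
RHS = (2 - 4)(2² + 2·4 + 4²) = -56

The sides agree, so this pair does not disprove the claim.

Answer: No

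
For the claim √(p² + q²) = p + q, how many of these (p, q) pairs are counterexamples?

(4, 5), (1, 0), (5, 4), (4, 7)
Testing each pair:
(4, 5): LHS = √(41) ≈ 6.403, RHS = 9 → counterexample
(1, 0): LHS = 1, RHS = 1 → satisfies claim
(5, 4): LHS = √(41) ≈ 6.403, RHS = 9 → counterexample
(4, 7): LHS = √(65) ≈ 8.062, RHS = 11 → counterexample

That makes 3 counterexamples.

Answer: 3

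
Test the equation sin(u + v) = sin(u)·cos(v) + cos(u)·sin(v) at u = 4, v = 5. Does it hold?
Substituting u = 4, v = 5:

LHS = sin(4 + 5) = sin(9) ≈ 0.4121
RHS = sin(4)·cos(5) + cos(4)·sin(5) = sin(4)·cos(5) + sin(5)·cos(4) ≈ 0.4121

LHS = RHS, so the equation holds at this point.

Answer: Holds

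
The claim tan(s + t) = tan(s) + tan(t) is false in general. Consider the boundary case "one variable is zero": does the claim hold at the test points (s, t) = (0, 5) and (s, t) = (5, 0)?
At (0, 5): LHS = tan(5) ≈ -3.381, RHS = tan(5) ≈ -3.381 → equal
At (5, 0): LHS = tan(5) ≈ -3.381, RHS = tan(5) ≈ -3.381 → equal

So the claim does hold at both of these boundary points, even though it is not an identity.

Answer: Yes, holds at both test points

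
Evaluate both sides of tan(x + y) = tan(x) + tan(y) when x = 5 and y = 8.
LHS = tan(5 + 8) = tan(13) ≈ 0.463
RHS = tan(5) + tan(8) ≈ -10.18

LHS ≠ RHS (they differ by about 10.64), so the equation does not hold here.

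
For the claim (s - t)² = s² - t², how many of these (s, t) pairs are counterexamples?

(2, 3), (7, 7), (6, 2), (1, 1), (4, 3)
Testing each pair:
(2, 3): LHS = 1, RHS = -5 → counterexample
(7, 7): LHS = 0, RHS = 0 → satisfies claim
(6, 2): LHS = 16, RHS = 32 → counterexample
(1, 1): LHS = 0, RHS = 0 → satisfies claim
(4, 3): LHS = 1, RHS = 7 → counterexample

That makes 3 counterexamples.

Answer: 3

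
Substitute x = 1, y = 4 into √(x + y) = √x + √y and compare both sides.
LHS = √(1 + 4) = √(5) ≈ 2.236
RHS = √1 + √4 = 3

LHS ≠ RHS (they differ by about 0.7639), so the equation does not hold here.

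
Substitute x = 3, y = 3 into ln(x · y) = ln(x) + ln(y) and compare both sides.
LHS = ln(3 · 3) = ln(9) ≈ 2.197
RHS = ln(3) + ln(3) = 2·ln(3) ≈ 2.197

LHS = RHS: the two sides agree.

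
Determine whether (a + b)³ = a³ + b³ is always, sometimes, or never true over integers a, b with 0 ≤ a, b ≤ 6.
Sometimes true

It holds at (a, b) = (0, 4) (both sides equal 64), but fails at (a, b) = (4, 6) (LHS = 1000, RHS = 280).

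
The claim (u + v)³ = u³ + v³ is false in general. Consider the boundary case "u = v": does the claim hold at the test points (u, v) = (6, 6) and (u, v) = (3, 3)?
No, fails at both test points

At (6, 6): LHS = 1728 ≠ RHS = 432
At (3, 3): LHS = 216 ≠ RHS = 54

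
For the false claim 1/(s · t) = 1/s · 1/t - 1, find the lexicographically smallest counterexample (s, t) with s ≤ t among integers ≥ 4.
Substituting (4, 4) into the claim:
LHS = 1/(4 · 4) = 1/16
RHS = 1/4 · 1/4 - 1 = -15/16

Since LHS ≠ RHS, this pair disproves the claim, and no lexicographically smaller pair (s ≤ t, integers ≥ 4) does.

For instance (4, 8) is also a counterexample (LHS = 1/32, RHS = -31/32), but it's lexicographically larger.

Answer: (s, t) = (4, 4)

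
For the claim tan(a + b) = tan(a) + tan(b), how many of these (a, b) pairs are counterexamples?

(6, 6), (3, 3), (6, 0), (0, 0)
Testing each pair:
(6, 6): LHS = tan(12) ≈ -0.6359, RHS = 2·tan(6) ≈ -0.582 → counterexample
(3, 3): LHS = tan(6) ≈ -0.291, RHS = 2·tan(3) ≈ -0.2851 → counterexample
(6, 0): LHS = tan(6) ≈ -0.291, RHS = tan(6) ≈ -0.291 → satisfies claim
(0, 0): LHS = 0, RHS = 0 → satisfies claim

That makes 2 counterexamples.

Answer: 2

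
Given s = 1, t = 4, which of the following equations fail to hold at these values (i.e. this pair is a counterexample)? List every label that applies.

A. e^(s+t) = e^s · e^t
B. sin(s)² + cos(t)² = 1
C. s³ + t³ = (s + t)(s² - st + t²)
B

Evaluating each claim at the given values:
A. LHS = e^5 ≈ 148.4, RHS = e^5 ≈ 148.4 → holds here (LHS = RHS)
B. LHS = cos(4)² + sin(1)² ≈ 1.135, RHS = 1 → fails here (LHS ≠ RHS)
C. LHS = 65, RHS = 65 → holds here (LHS = RHS)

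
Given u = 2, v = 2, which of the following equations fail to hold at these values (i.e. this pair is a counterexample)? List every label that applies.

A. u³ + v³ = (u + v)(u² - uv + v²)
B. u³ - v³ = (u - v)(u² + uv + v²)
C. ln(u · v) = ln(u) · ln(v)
Evaluating each claim at the given values:
A. LHS = 16, RHS = 16 → holds here (LHS = RHS)
B. LHS = 0, RHS = 0 → holds here (LHS = RHS)
C. LHS = ln(4) ≈ 1.386, RHS = ln(2)² ≈ 0.4805 → fails here (LHS ≠ RHS)

Answer: C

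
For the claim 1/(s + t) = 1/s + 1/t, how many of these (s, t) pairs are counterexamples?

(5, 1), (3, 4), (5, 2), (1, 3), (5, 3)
Testing each pair:
(5, 1): LHS = 1/6, RHS = 6/5 → counterexample
(3, 4): LHS = 1/7, RHS = 7/12 → counterexample
(5, 2): LHS = 1/7, RHS = 7/10 → counterexample
(1, 3): LHS = 1/4, RHS = 4/3 → counterexample
(5, 3): LHS = 1/8, RHS = 8/15 → counterexample

That makes 5 counterexamples.

Answer: 5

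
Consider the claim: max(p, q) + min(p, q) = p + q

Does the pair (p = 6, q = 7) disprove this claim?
Substituting p = 6, q = 7:
LHS = max(6, 7) + min(6, 7) = 13
RHS = 6 + 7 = 13

The sides agree, so this pair does not disprove the claim.

Answer: No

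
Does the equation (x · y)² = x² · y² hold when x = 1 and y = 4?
Holds

Substituting x = 1, y = 4:

LHS = (1 · 4)² = 16
RHS = 1² · 4² = 16

LHS = RHS, so the equation holds at this point.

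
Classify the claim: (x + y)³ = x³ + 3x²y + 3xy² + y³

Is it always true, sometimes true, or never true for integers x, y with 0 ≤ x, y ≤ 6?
The identity holds for every pair in the range. For instance at (x, y) = (5, 0): both sides equal 125.

Answer: Always true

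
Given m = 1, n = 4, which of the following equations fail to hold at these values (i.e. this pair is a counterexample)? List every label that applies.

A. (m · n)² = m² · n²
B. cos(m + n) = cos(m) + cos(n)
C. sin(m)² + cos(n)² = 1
Evaluating each claim at the given values:
A. LHS = 16, RHS = 16 → holds here (LHS = RHS)
B. LHS = cos(5) ≈ 0.2837, RHS = cos(4) + cos(1) ≈ -0.1133 → fails here (LHS ≠ RHS)
C. LHS = cos(4)² + sin(1)² ≈ 1.135, RHS = 1 → fails here (LHS ≠ RHS)

Answer: B, C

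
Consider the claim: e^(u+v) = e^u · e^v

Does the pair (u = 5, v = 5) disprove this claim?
Substituting u = 5, v = 5:
LHS = e^(5+5) = e^10 ≈ 22026.5
RHS = e^5 · e^5 = e^10 ≈ 22026.5

The sides agree, so this pair does not disprove the claim.

Answer: No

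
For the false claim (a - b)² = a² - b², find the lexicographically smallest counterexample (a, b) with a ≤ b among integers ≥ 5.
(a, b) = (5, 6)

Substituting (5, 6) into the claim:
LHS = (5 - 6)² = 1
RHS = 5² - 6² = -11

Since LHS ≠ RHS, this pair disproves the claim, and no lexicographically smaller pair (a ≤ b, integers ≥ 5) does.

For instance (5, 10) is also a counterexample (LHS = 25, RHS = -75), but it's lexicographically larger.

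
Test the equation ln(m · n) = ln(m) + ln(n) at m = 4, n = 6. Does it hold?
Substituting m = 4, n = 6:

LHS = ln(4 · 6) = ln(24) ≈ 3.178
RHS = ln(4) + ln(6) ≈ 3.178

LHS = RHS, so the equation holds at this point.

Answer: Holds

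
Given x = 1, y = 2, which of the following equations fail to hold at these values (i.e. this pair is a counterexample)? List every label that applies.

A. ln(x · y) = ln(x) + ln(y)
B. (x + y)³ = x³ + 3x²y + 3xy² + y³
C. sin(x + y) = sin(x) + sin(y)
Evaluating each claim at the given values:
A. LHS = ln(2) ≈ 0.6931, RHS = ln(2) ≈ 0.6931 → holds here (LHS = RHS)
B. LHS = 27, RHS = 27 → holds here (LHS = RHS)
C. LHS = sin(3) ≈ 0.1411, RHS = sin(1) + sin(2) ≈ 1.751 → fails here (LHS ≠ RHS)

Answer: C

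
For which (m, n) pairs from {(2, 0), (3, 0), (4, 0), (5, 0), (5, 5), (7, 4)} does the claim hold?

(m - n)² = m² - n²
Testing each pair:
(2, 0): LHS = 4, RHS = 4 → holds
(3, 0): LHS = 9, RHS = 9 → holds
(4, 0): LHS = 16, RHS = 16 → holds
(5, 0): LHS = 25, RHS = 25 → holds
(5, 5): LHS = 0, RHS = 0 → holds
(7, 4): LHS = 9, RHS = 33 → fails

5 of 6 pairs satisfy the claim.

Answer: (2, 0), (3, 0), (4, 0), (5, 0), (5, 5)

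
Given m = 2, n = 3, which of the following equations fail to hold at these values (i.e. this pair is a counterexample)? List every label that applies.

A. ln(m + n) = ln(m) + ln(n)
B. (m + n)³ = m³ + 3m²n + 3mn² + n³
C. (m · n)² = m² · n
A, C

Evaluating each claim at the given values:
A. LHS = ln(5) ≈ 1.609, RHS = ln(2) + ln(3) ≈ 1.792 → fails here (LHS ≠ RHS)
B. LHS = 125, RHS = 125 → holds here (LHS = RHS)
C. LHS = 36, RHS = 12 → fails here (LHS ≠ RHS)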